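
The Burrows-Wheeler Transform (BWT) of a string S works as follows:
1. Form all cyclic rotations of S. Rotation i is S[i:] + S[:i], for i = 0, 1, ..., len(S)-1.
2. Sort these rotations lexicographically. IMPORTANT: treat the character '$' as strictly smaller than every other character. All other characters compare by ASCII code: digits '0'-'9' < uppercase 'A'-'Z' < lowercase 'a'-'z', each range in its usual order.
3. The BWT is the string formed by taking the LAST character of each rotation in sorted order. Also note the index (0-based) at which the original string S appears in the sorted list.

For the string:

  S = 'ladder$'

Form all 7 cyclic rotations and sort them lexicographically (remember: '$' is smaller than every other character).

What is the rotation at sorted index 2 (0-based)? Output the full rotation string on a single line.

All 7 rotations (rotation i = S[i:]+S[:i]):
  rot[0] = ladder$
  rot[1] = adder$l
  rot[2] = dder$la
  rot[3] = der$lad
  rot[4] = er$ladd
  rot[5] = r$ladde
  rot[6] = $ladder
Sorted (with $ < everything):
  sorted[0] = $ladder
  sorted[1] = adder$l
  sorted[2] = dder$la
  sorted[3] = der$lad
  sorted[4] = er$ladd
  sorted[5] = ladder$
  sorted[6] = r$ladde
sorted[2] = dder$la

Answer: dder$la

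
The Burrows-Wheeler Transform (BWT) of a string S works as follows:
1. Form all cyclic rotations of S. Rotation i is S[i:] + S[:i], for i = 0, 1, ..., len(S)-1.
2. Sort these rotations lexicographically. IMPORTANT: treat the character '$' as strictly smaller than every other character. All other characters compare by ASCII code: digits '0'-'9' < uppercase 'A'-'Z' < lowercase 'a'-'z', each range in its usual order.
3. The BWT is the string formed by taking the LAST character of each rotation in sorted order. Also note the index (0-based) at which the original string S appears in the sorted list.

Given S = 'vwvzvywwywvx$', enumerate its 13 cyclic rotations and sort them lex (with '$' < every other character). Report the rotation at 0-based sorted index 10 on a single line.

All 13 rotations (rotation i = S[i:]+S[:i]):
  rot[0] = vwvzvywwywvx$
  rot[1] = wvzvywwywvx$v
  rot[2] = vzvywwywvx$vw
  rot[3] = zvywwywvx$vwv
  rot[4] = vywwywvx$vwvz
  rot[5] = ywwywvx$vwvzv
  rot[6] = wwywvx$vwvzvy
  rot[7] = wywvx$vwvzvyw
  rot[8] = ywvx$vwvzvyww
  rot[9] = wvx$vwvzvywwy
  rot[10] = vx$vwvzvywwyw
  rot[11] = x$vwvzvywwywv
  rot[12] = $vwvzvywwywvx
Sorted (with $ < everything):
  sorted[0] = $vwvzvywwywvx
  sorted[1] = vwvzvywwywvx$
  sorted[2] = vx$vwvzvywwyw
  sorted[3] = vywwywvx$vwvz
  sorted[4] = vzvywwywvx$vw
  sorted[5] = wvx$vwvzvywwy
  sorted[6] = wvzvywwywvx$v
  sorted[7] = wwywvx$vwvzvy
  sorted[8] = wywvx$vwvzvyw
  sorted[9] = x$vwvzvywwywv
  sorted[10] = ywvx$vwvzvyww
  sorted[11] = ywwywvx$vwvzv
  sorted[12] = zvywwywvx$vwv
sorted[10] = ywvx$vwvzvyww

Answer: ywvx$vwvzvyww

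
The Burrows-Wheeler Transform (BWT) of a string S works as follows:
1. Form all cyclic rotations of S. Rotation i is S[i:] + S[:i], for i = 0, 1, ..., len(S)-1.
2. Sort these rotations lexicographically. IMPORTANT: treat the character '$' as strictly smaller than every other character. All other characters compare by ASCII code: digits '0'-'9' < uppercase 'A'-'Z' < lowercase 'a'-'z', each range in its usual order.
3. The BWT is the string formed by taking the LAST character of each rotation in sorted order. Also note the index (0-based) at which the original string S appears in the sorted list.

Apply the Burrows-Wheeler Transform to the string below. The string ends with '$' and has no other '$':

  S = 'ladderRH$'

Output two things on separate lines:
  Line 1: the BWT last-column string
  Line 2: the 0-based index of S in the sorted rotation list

All 9 rotations (rotation i = S[i:]+S[:i]):
  rot[0] = ladderRH$
  rot[1] = adderRH$l
  rot[2] = dderRH$la
  rot[3] = derRH$lad
  rot[4] = erRH$ladd
  rot[5] = rRH$ladde
  rot[6] = RH$ladder
  rot[7] = H$ladderR
  rot[8] = $ladderRH
Sorted (with $ < everything):
  sorted[0] = $ladderRH  (last char: 'H')
  sorted[1] = H$ladderR  (last char: 'R')
  sorted[2] = RH$ladder  (last char: 'r')
  sorted[3] = adderRH$l  (last char: 'l')
  sorted[4] = dderRH$la  (last char: 'a')
  sorted[5] = derRH$lad  (last char: 'd')
  sorted[6] = erRH$ladd  (last char: 'd')
  sorted[7] = ladderRH$  (last char: '$')
  sorted[8] = rRH$ladde  (last char: 'e')
Last column: HRrladd$e
Original string S is at sorted index 7

Answer: HRrladd$e
7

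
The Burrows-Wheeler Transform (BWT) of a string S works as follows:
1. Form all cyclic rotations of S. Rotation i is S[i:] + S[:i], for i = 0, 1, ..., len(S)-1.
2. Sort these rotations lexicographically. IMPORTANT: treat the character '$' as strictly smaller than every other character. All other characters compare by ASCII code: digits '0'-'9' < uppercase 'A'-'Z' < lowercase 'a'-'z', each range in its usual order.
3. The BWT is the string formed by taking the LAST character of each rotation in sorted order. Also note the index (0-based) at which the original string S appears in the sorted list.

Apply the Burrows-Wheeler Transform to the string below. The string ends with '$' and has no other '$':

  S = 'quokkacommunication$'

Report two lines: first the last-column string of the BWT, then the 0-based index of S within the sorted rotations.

Answer: nkciantkoomouuci$amq
16

Derivation:
All 20 rotations (rotation i = S[i:]+S[:i]):
  rot[0] = quokkacommunication$
  rot[1] = uokkacommunication$q
  rot[2] = okkacommunication$qu
  rot[3] = kkacommunication$quo
  rot[4] = kacommunication$quok
  rot[5] = acommunication$quokk
  rot[6] = communication$quokka
  rot[7] = ommunication$quokkac
  rot[8] = mmunication$quokkaco
  rot[9] = munication$quokkacom
  rot[10] = unication$quokkacomm
  rot[11] = nication$quokkacommu
  rot[12] = ication$quokkacommun
  rot[13] = cation$quokkacommuni
  rot[14] = ation$quokkacommunic
  rot[15] = tion$quokkacommunica
  rot[16] = ion$quokkacommunicat
  rot[17] = on$quokkacommunicati
  rot[18] = n$quokkacommunicatio
  rot[19] = $quokkacommunication
Sorted (with $ < everything):
  sorted[0] = $quokkacommunication  (last char: 'n')
  sorted[1] = acommunication$quokk  (last char: 'k')
  sorted[2] = ation$quokkacommunic  (last char: 'c')
  sorted[3] = cation$quokkacommuni  (last char: 'i')
  sorted[4] = communication$quokka  (last char: 'a')
  sorted[5] = ication$quokkacommun  (last char: 'n')
  sorted[6] = ion$quokkacommunicat  (last char: 't')
  sorted[7] = kacommunication$quok  (last char: 'k')
  sorted[8] = kkacommunication$quo  (last char: 'o')
  sorted[9] = mmunication$quokkaco  (last char: 'o')
  sorted[10] = munication$quokkacom  (last char: 'm')
  sorted[11] = n$quokkacommunicatio  (last char: 'o')
  sorted[12] = nication$quokkacommu  (last char: 'u')
  sorted[13] = okkacommunication$qu  (last char: 'u')
  sorted[14] = ommunication$quokkac  (last char: 'c')
  sorted[15] = on$quokkacommunicati  (last char: 'i')
  sorted[16] = quokkacommunication$  (last char: '$')
  sorted[17] = tion$quokkacommunica  (last char: 'a')
  sorted[18] = unication$quokkacomm  (last char: 'm')
  sorted[19] = uokkacommunication$q  (last char: 'q')
Last column: nkciantkoomouuci$amq
Original string S is at sorted index 16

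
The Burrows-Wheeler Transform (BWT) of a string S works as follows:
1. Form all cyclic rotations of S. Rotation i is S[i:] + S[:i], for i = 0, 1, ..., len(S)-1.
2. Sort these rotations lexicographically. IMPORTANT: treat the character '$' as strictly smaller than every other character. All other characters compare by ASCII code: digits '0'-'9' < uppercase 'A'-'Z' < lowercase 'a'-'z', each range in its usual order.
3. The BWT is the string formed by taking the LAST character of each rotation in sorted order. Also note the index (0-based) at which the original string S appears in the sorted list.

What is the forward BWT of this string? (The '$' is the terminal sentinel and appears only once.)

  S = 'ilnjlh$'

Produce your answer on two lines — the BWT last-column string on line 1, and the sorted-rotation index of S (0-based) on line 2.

Answer: hl$njil
2

Derivation:
All 7 rotations (rotation i = S[i:]+S[:i]):
  rot[0] = ilnjlh$
  rot[1] = lnjlh$i
  rot[2] = njlh$il
  rot[3] = jlh$iln
  rot[4] = lh$ilnj
  rot[5] = h$ilnjl
  rot[6] = $ilnjlh
Sorted (with $ < everything):
  sorted[0] = $ilnjlh  (last char: 'h')
  sorted[1] = h$ilnjl  (last char: 'l')
  sorted[2] = ilnjlh$  (last char: '$')
  sorted[3] = jlh$iln  (last char: 'n')
  sorted[4] = lh$ilnj  (last char: 'j')
  sorted[5] = lnjlh$i  (last char: 'i')
  sorted[6] = njlh$il  (last char: 'l')
Last column: hl$njil
Original string S is at sorted index 2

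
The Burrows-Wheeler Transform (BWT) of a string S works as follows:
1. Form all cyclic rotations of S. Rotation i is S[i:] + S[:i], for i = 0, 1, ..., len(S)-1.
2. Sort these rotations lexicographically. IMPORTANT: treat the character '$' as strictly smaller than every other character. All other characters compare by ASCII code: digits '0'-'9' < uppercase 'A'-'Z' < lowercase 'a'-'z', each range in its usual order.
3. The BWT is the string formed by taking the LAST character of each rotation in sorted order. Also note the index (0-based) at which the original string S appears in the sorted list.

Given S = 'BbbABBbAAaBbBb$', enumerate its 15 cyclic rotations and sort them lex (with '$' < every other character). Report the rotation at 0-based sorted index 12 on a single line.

Answer: bABBbAAaBbBb$Bb

Derivation:
All 15 rotations (rotation i = S[i:]+S[:i]):
  rot[0] = BbbABBbAAaBbBb$
  rot[1] = bbABBbAAaBbBb$B
  rot[2] = bABBbAAaBbBb$Bb
  rot[3] = ABBbAAaBbBb$Bbb
  rot[4] = BBbAAaBbBb$BbbA
  rot[5] = BbAAaBbBb$BbbAB
  rot[6] = bAAaBbBb$BbbABB
  rot[7] = AAaBbBb$BbbABBb
  rot[8] = AaBbBb$BbbABBbA
  rot[9] = aBbBb$BbbABBbAA
  rot[10] = BbBb$BbbABBbAAa
  rot[11] = bBb$BbbABBbAAaB
  rot[12] = Bb$BbbABBbAAaBb
  rot[13] = b$BbbABBbAAaBbB
  rot[14] = $BbbABBbAAaBbBb
Sorted (with $ < everything):
  sorted[0] = $BbbABBbAAaBbBb
  sorted[1] = AAaBbBb$BbbABBb
  sorted[2] = ABBbAAaBbBb$Bbb
  sorted[3] = AaBbBb$BbbABBbA
  sorted[4] = BBbAAaBbBb$BbbA
  sorted[5] = Bb$BbbABBbAAaBb
  sorted[6] = BbAAaBbBb$BbbAB
  sorted[7] = BbBb$BbbABBbAAa
  sorted[8] = BbbABBbAAaBbBb$
  sorted[9] = aBbBb$BbbABBbAA
  sorted[10] = b$BbbABBbAAaBbB
  sorted[11] = bAAaBbBb$BbbABB
  sorted[12] = bABBbAAaBbBb$Bb
  sorted[13] = bBb$BbbABBbAAaB
  sorted[14] = bbABBbAAaBbBb$B
sorted[12] = bABBbAAaBbBb$Bb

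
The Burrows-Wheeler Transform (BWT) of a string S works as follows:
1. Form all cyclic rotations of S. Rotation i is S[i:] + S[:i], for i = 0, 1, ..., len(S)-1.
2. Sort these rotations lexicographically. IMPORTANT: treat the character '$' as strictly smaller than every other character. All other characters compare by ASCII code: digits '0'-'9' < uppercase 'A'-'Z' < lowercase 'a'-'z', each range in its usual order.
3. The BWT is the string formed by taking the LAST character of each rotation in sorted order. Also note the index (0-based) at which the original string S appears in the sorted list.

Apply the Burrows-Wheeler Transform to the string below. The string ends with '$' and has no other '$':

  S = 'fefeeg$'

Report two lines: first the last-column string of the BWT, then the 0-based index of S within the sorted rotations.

All 7 rotations (rotation i = S[i:]+S[:i]):
  rot[0] = fefeeg$
  rot[1] = efeeg$f
  rot[2] = feeg$fe
  rot[3] = eeg$fef
  rot[4] = eg$fefe
  rot[5] = g$fefee
  rot[6] = $fefeeg
Sorted (with $ < everything):
  sorted[0] = $fefeeg  (last char: 'g')
  sorted[1] = eeg$fef  (last char: 'f')
  sorted[2] = efeeg$f  (last char: 'f')
  sorted[3] = eg$fefe  (last char: 'e')
  sorted[4] = feeg$fe  (last char: 'e')
  sorted[5] = fefeeg$  (last char: '$')
  sorted[6] = g$fefee  (last char: 'e')
Last column: gffee$e
Original string S is at sorted index 5

Answer: gffee$e
5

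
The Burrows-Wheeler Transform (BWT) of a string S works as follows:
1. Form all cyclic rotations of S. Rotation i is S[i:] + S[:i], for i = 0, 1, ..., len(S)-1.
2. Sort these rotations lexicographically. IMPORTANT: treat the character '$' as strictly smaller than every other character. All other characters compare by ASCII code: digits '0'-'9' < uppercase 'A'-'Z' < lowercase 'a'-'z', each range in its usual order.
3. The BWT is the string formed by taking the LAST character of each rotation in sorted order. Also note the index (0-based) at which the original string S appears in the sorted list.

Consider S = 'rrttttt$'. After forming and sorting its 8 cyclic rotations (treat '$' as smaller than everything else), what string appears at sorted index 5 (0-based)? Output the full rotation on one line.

Answer: ttt$rrtt

Derivation:
All 8 rotations (rotation i = S[i:]+S[:i]):
  rot[0] = rrttttt$
  rot[1] = rttttt$r
  rot[2] = ttttt$rr
  rot[3] = tttt$rrt
  rot[4] = ttt$rrtt
  rot[5] = tt$rrttt
  rot[6] = t$rrtttt
  rot[7] = $rrttttt
Sorted (with $ < everything):
  sorted[0] = $rrttttt
  sorted[1] = rrttttt$
  sorted[2] = rttttt$r
  sorted[3] = t$rrtttt
  sorted[4] = tt$rrttt
  sorted[5] = ttt$rrtt
  sorted[6] = tttt$rrt
  sorted[7] = ttttt$rr
sorted[5] = ttt$rrtt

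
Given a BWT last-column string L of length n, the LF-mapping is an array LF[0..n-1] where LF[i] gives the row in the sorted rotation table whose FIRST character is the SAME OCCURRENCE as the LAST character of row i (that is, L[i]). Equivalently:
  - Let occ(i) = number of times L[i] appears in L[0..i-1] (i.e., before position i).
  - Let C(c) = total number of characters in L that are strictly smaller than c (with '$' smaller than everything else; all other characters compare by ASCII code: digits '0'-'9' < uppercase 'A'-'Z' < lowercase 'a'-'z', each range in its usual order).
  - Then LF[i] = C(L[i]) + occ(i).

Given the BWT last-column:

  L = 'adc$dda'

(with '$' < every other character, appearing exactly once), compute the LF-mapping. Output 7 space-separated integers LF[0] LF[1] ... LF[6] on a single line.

Char counts: '$':1, 'a':2, 'c':1, 'd':3
C (first-col start): C('$')=0, C('a')=1, C('c')=3, C('d')=4
L[0]='a': occ=0, LF[0]=C('a')+0=1+0=1
L[1]='d': occ=0, LF[1]=C('d')+0=4+0=4
L[2]='c': occ=0, LF[2]=C('c')+0=3+0=3
L[3]='$': occ=0, LF[3]=C('$')+0=0+0=0
L[4]='d': occ=1, LF[4]=C('d')+1=4+1=5
L[5]='d': occ=2, LF[5]=C('d')+2=4+2=6
L[6]='a': occ=1, LF[6]=C('a')+1=1+1=2

Answer: 1 4 3 0 5 6 2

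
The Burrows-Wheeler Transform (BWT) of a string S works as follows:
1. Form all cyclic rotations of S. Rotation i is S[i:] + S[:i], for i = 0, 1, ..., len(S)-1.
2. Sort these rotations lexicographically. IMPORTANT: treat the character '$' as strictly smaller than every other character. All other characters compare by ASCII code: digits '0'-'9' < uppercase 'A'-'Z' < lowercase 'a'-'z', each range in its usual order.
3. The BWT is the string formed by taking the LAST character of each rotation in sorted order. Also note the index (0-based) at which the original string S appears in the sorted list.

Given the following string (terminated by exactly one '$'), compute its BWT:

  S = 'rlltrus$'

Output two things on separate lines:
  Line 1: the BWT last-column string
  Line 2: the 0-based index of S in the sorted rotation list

Answer: srl$tulr
3

Derivation:
All 8 rotations (rotation i = S[i:]+S[:i]):
  rot[0] = rlltrus$
  rot[1] = lltrus$r
  rot[2] = ltrus$rl
  rot[3] = trus$rll
  rot[4] = rus$rllt
  rot[5] = us$rlltr
  rot[6] = s$rlltru
  rot[7] = $rlltrus
Sorted (with $ < everything):
  sorted[0] = $rlltrus  (last char: 's')
  sorted[1] = lltrus$r  (last char: 'r')
  sorted[2] = ltrus$rl  (last char: 'l')
  sorted[3] = rlltrus$  (last char: '$')
  sorted[4] = rus$rllt  (last char: 't')
  sorted[5] = s$rlltru  (last char: 'u')
  sorted[6] = trus$rll  (last char: 'l')
  sorted[7] = us$rlltr  (last char: 'r')
Last column: srl$tulr
Original string S is at sorted index 3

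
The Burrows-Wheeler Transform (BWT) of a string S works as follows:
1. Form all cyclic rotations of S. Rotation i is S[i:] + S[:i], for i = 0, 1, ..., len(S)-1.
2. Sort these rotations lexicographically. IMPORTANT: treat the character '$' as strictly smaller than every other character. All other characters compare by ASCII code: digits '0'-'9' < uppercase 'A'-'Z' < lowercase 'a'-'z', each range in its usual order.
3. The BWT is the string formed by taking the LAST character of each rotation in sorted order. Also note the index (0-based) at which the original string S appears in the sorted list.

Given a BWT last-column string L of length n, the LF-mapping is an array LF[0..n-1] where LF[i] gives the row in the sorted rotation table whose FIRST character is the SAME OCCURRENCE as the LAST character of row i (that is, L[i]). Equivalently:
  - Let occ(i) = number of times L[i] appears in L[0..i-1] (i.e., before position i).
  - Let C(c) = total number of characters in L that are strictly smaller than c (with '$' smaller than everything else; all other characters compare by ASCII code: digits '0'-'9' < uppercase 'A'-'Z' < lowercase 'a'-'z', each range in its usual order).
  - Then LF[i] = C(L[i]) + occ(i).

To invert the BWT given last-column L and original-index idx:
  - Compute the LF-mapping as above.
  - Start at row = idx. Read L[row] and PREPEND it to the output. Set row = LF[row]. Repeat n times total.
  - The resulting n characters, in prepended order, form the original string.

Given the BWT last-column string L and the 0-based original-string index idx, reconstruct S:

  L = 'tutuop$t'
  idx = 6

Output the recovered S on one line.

LF mapping: 3 6 4 7 1 2 0 5
Walk LF starting at row 6, prepending L[row]:
  step 1: row=6, L[6]='$', prepend. Next row=LF[6]=0
  step 2: row=0, L[0]='t', prepend. Next row=LF[0]=3
  step 3: row=3, L[3]='u', prepend. Next row=LF[3]=7
  step 4: row=7, L[7]='t', prepend. Next row=LF[7]=5
  step 5: row=5, L[5]='p', prepend. Next row=LF[5]=2
  step 6: row=2, L[2]='t', prepend. Next row=LF[2]=4
  step 7: row=4, L[4]='o', prepend. Next row=LF[4]=1
  step 8: row=1, L[1]='u', prepend. Next row=LF[1]=6
Reversed output: uotptut$

Answer: uotptut$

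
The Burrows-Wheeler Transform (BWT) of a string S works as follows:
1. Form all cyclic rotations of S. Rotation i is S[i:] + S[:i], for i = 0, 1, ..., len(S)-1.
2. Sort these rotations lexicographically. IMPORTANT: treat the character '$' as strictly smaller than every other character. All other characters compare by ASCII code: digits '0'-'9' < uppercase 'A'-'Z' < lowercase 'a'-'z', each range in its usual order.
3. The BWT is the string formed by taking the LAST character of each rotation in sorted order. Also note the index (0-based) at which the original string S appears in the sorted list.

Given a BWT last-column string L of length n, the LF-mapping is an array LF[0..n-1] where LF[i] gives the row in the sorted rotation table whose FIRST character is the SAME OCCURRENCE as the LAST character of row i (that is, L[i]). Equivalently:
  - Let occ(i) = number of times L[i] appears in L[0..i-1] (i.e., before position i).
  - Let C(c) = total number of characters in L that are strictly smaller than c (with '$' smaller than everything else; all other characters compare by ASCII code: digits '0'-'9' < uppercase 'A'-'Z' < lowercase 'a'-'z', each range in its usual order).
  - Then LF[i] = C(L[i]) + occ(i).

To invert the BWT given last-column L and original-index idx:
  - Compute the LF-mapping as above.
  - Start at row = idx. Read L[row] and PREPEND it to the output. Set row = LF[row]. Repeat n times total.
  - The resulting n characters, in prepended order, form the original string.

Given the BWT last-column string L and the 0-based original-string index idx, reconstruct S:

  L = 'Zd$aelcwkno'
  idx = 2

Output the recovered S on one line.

Answer: acknowledZ$

Derivation:
LF mapping: 1 4 0 2 5 7 3 10 6 8 9
Walk LF starting at row 2, prepending L[row]:
  step 1: row=2, L[2]='$', prepend. Next row=LF[2]=0
  step 2: row=0, L[0]='Z', prepend. Next row=LF[0]=1
  step 3: row=1, L[1]='d', prepend. Next row=LF[1]=4
  step 4: row=4, L[4]='e', prepend. Next row=LF[4]=5
  step 5: row=5, L[5]='l', prepend. Next row=LF[5]=7
  step 6: row=7, L[7]='w', prepend. Next row=LF[7]=10
  step 7: row=10, L[10]='o', prepend. Next row=LF[10]=9
  step 8: row=9, L[9]='n', prepend. Next row=LF[9]=8
  step 9: row=8, L[8]='k', prepend. Next row=LF[8]=6
  step 10: row=6, L[6]='c', prepend. Next row=LF[6]=3
  step 11: row=3, L[3]='a', prepend. Next row=LF[3]=2
Reversed output: acknowledZ$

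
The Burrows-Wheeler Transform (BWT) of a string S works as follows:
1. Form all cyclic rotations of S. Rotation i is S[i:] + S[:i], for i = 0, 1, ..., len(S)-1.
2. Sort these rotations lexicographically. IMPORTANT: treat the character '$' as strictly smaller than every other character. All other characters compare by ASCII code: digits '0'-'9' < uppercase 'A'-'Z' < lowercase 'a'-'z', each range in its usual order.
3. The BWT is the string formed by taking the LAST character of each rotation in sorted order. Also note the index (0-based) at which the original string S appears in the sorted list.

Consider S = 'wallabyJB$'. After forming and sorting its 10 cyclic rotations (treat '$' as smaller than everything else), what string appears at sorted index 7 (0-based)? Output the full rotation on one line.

Answer: llabyJB$wa

Derivation:
All 10 rotations (rotation i = S[i:]+S[:i]):
  rot[0] = wallabyJB$
  rot[1] = allabyJB$w
  rot[2] = llabyJB$wa
  rot[3] = labyJB$wal
  rot[4] = abyJB$wall
  rot[5] = byJB$walla
  rot[6] = yJB$wallab
  rot[7] = JB$wallaby
  rot[8] = B$wallabyJ
  rot[9] = $wallabyJB
Sorted (with $ < everything):
  sorted[0] = $wallabyJB
  sorted[1] = B$wallabyJ
  sorted[2] = JB$wallaby
  sorted[3] = abyJB$wall
  sorted[4] = allabyJB$w
  sorted[5] = byJB$walla
  sorted[6] = labyJB$wal
  sorted[7] = llabyJB$wa
  sorted[8] = wallabyJB$
  sorted[9] = yJB$wallab
sorted[7] = llabyJB$wa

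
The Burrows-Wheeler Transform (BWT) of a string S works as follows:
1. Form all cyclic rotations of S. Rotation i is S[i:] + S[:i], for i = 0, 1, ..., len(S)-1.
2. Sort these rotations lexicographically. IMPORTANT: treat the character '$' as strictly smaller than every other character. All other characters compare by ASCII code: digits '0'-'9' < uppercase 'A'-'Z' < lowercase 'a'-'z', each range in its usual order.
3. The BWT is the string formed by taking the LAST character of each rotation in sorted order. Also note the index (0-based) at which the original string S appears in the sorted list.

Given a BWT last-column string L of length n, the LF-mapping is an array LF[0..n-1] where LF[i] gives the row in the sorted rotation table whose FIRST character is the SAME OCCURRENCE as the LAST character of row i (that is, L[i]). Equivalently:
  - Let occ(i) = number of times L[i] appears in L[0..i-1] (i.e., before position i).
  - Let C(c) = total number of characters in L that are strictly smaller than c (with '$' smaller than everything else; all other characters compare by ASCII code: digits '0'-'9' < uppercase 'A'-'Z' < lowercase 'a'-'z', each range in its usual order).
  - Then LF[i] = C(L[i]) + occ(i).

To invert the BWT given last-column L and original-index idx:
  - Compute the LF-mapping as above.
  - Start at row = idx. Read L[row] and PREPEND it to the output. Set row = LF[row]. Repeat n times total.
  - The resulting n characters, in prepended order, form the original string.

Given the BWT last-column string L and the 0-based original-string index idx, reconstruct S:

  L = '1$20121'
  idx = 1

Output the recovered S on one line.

LF mapping: 2 0 5 1 3 6 4
Walk LF starting at row 1, prepending L[row]:
  step 1: row=1, L[1]='$', prepend. Next row=LF[1]=0
  step 2: row=0, L[0]='1', prepend. Next row=LF[0]=2
  step 3: row=2, L[2]='2', prepend. Next row=LF[2]=5
  step 4: row=5, L[5]='2', prepend. Next row=LF[5]=6
  step 5: row=6, L[6]='1', prepend. Next row=LF[6]=4
  step 6: row=4, L[4]='1', prepend. Next row=LF[4]=3
  step 7: row=3, L[3]='0', prepend. Next row=LF[3]=1
Reversed output: 011221$

Answer: 011221$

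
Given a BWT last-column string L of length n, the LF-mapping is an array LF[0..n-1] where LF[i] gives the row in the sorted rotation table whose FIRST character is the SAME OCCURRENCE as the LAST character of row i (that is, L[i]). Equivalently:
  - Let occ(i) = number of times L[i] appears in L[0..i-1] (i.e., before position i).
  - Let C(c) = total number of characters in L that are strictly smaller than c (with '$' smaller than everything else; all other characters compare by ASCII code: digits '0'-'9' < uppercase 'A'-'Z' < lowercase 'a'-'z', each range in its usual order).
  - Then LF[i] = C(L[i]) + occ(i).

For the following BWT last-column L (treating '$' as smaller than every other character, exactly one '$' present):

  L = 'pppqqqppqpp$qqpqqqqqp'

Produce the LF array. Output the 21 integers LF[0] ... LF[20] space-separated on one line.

Answer: 1 2 3 10 11 12 4 5 13 6 7 0 14 15 8 16 17 18 19 20 9

Derivation:
Char counts: '$':1, 'p':9, 'q':11
C (first-col start): C('$')=0, C('p')=1, C('q')=10
L[0]='p': occ=0, LF[0]=C('p')+0=1+0=1
L[1]='p': occ=1, LF[1]=C('p')+1=1+1=2
L[2]='p': occ=2, LF[2]=C('p')+2=1+2=3
L[3]='q': occ=0, LF[3]=C('q')+0=10+0=10
L[4]='q': occ=1, LF[4]=C('q')+1=10+1=11
L[5]='q': occ=2, LF[5]=C('q')+2=10+2=12
L[6]='p': occ=3, LF[6]=C('p')+3=1+3=4
L[7]='p': occ=4, LF[7]=C('p')+4=1+4=5
L[8]='q': occ=3, LF[8]=C('q')+3=10+3=13
L[9]='p': occ=5, LF[9]=C('p')+5=1+5=6
L[10]='p': occ=6, LF[10]=C('p')+6=1+6=7
L[11]='$': occ=0, LF[11]=C('$')+0=0+0=0
L[12]='q': occ=4, LF[12]=C('q')+4=10+4=14
L[13]='q': occ=5, LF[13]=C('q')+5=10+5=15
L[14]='p': occ=7, LF[14]=C('p')+7=1+7=8
L[15]='q': occ=6, LF[15]=C('q')+6=10+6=16
L[16]='q': occ=7, LF[16]=C('q')+7=10+7=17
L[17]='q': occ=8, LF[17]=C('q')+8=10+8=18
L[18]='q': occ=9, LF[18]=C('q')+9=10+9=19
L[19]='q': occ=10, LF[19]=C('q')+10=10+10=20
L[20]='p': occ=8, LF[20]=C('p')+8=1+8=9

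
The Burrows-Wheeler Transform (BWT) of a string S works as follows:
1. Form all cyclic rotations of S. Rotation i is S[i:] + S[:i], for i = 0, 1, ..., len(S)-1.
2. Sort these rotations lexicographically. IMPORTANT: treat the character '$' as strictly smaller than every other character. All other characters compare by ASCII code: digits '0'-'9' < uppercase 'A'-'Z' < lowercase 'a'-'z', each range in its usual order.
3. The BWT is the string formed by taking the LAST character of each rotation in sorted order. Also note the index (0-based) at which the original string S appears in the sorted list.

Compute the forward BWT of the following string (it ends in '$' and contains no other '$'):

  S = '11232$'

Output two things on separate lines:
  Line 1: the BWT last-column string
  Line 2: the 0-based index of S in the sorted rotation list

All 6 rotations (rotation i = S[i:]+S[:i]):
  rot[0] = 11232$
  rot[1] = 1232$1
  rot[2] = 232$11
  rot[3] = 32$112
  rot[4] = 2$1123
  rot[5] = $11232
Sorted (with $ < everything):
  sorted[0] = $11232  (last char: '2')
  sorted[1] = 11232$  (last char: '$')
  sorted[2] = 1232$1  (last char: '1')
  sorted[3] = 2$1123  (last char: '3')
  sorted[4] = 232$11  (last char: '1')
  sorted[5] = 32$112  (last char: '2')
Last column: 2$1312
Original string S is at sorted index 1

Answer: 2$1312
1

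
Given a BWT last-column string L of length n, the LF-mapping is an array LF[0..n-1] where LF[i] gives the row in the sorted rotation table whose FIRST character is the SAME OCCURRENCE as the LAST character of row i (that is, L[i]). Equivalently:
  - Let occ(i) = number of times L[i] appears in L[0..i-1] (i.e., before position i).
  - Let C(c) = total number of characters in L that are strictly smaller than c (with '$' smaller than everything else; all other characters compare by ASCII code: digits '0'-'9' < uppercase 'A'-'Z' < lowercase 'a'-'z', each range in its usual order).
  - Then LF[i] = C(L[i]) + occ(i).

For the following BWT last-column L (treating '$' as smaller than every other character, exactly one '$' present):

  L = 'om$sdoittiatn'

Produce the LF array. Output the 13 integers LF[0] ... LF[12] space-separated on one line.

Char counts: '$':1, 'a':1, 'd':1, 'i':2, 'm':1, 'n':1, 'o':2, 's':1, 't':3
C (first-col start): C('$')=0, C('a')=1, C('d')=2, C('i')=3, C('m')=5, C('n')=6, C('o')=7, C('s')=9, C('t')=10
L[0]='o': occ=0, LF[0]=C('o')+0=7+0=7
L[1]='m': occ=0, LF[1]=C('m')+0=5+0=5
L[2]='$': occ=0, LF[2]=C('$')+0=0+0=0
L[3]='s': occ=0, LF[3]=C('s')+0=9+0=9
L[4]='d': occ=0, LF[4]=C('d')+0=2+0=2
L[5]='o': occ=1, LF[5]=C('o')+1=7+1=8
L[6]='i': occ=0, LF[6]=C('i')+0=3+0=3
L[7]='t': occ=0, LF[7]=C('t')+0=10+0=10
L[8]='t': occ=1, LF[8]=C('t')+1=10+1=11
L[9]='i': occ=1, LF[9]=C('i')+1=3+1=4
L[10]='a': occ=0, LF[10]=C('a')+0=1+0=1
L[11]='t': occ=2, LF[11]=C('t')+2=10+2=12
L[12]='n': occ=0, LF[12]=C('n')+0=6+0=6

Answer: 7 5 0 9 2 8 3 10 11 4 1 12 6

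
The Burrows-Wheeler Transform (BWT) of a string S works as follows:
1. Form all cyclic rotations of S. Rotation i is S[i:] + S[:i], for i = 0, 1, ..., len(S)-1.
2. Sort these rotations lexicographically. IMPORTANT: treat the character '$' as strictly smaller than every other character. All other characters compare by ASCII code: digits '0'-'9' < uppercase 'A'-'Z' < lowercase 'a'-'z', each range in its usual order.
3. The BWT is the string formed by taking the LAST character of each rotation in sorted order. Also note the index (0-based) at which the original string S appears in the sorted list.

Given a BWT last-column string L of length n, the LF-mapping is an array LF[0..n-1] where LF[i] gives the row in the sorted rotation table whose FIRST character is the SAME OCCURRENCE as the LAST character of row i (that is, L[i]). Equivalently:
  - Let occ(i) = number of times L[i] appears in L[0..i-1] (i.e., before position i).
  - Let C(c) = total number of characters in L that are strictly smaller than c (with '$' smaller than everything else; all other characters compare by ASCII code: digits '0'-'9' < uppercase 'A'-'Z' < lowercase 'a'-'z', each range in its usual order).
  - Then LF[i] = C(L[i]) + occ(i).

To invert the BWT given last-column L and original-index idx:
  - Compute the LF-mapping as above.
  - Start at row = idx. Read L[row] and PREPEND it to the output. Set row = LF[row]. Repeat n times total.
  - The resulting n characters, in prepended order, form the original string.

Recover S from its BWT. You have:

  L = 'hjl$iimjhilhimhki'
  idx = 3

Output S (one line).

LF mapping: 1 10 13 0 5 6 15 11 2 7 14 3 8 16 4 12 9
Walk LF starting at row 3, prepending L[row]:
  step 1: row=3, L[3]='$', prepend. Next row=LF[3]=0
  step 2: row=0, L[0]='h', prepend. Next row=LF[0]=1
  step 3: row=1, L[1]='j', prepend. Next row=LF[1]=10
  step 4: row=10, L[10]='l', prepend. Next row=LF[10]=14
  step 5: row=14, L[14]='h', prepend. Next row=LF[14]=4
  step 6: row=4, L[4]='i', prepend. Next row=LF[4]=5
  step 7: row=5, L[5]='i', prepend. Next row=LF[5]=6
  step 8: row=6, L[6]='m', prepend. Next row=LF[6]=15
  step 9: row=15, L[15]='k', prepend. Next row=LF[15]=12
  step 10: row=12, L[12]='i', prepend. Next row=LF[12]=8
  step 11: row=8, L[8]='h', prepend. Next row=LF[8]=2
  step 12: row=2, L[2]='l', prepend. Next row=LF[2]=13
  step 13: row=13, L[13]='m', prepend. Next row=LF[13]=16
  step 14: row=16, L[16]='i', prepend. Next row=LF[16]=9
  step 15: row=9, L[9]='i', prepend. Next row=LF[9]=7
  step 16: row=7, L[7]='j', prepend. Next row=LF[7]=11
  step 17: row=11, L[11]='h', prepend. Next row=LF[11]=3
Reversed output: hjiimlhikmiihljh$

Answer: hjiimlhikmiihljh$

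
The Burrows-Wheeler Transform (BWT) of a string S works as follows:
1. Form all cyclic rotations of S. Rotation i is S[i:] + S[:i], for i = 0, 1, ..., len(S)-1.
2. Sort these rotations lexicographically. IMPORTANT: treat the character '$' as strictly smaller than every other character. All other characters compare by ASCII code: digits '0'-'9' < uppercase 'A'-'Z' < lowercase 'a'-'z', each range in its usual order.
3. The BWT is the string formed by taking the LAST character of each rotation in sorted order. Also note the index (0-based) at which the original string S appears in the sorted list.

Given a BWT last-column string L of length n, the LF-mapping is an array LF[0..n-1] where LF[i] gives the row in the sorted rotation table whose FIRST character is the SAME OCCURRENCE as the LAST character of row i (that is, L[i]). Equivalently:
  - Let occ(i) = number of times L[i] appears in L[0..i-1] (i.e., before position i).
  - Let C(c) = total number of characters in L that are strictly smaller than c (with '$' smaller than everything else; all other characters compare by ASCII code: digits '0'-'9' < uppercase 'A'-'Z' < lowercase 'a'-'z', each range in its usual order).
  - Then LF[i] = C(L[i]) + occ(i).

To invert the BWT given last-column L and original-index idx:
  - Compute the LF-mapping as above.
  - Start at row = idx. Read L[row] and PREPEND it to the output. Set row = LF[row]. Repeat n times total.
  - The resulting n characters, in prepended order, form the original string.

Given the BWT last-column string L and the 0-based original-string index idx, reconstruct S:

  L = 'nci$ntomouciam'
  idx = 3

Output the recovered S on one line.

Answer: communication$

Derivation:
LF mapping: 8 2 4 0 9 12 10 6 11 13 3 5 1 7
Walk LF starting at row 3, prepending L[row]:
  step 1: row=3, L[3]='$', prepend. Next row=LF[3]=0
  step 2: row=0, L[0]='n', prepend. Next row=LF[0]=8
  step 3: row=8, L[8]='o', prepend. Next row=LF[8]=11
  step 4: row=11, L[11]='i', prepend. Next row=LF[11]=5
  step 5: row=5, L[5]='t', prepend. Next row=LF[5]=12
  step 6: row=12, L[12]='a', prepend. Next row=LF[12]=1
  step 7: row=1, L[1]='c', prepend. Next row=LF[1]=2
  step 8: row=2, L[2]='i', prepend. Next row=LF[2]=4
  step 9: row=4, L[4]='n', prepend. Next row=LF[4]=9
  step 10: row=9, L[9]='u', prepend. Next row=LF[9]=13
  step 11: row=13, L[13]='m', prepend. Next row=LF[13]=7
  step 12: row=7, L[7]='m', prepend. Next row=LF[7]=6
  step 13: row=6, L[6]='o', prepend. Next row=LF[6]=10
  step 14: row=10, L[10]='c', prepend. Next row=LF[10]=3
Reversed output: communication$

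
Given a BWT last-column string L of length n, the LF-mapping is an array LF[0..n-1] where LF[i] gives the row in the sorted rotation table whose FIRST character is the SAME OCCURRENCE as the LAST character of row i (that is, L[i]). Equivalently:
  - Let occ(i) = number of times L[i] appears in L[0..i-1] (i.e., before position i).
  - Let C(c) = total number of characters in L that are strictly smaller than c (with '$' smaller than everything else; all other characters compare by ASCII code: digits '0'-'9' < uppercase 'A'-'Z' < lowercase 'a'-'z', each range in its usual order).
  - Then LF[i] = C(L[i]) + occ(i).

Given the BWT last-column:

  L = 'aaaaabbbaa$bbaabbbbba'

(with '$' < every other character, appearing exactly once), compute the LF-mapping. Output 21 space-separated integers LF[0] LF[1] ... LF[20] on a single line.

Answer: 1 2 3 4 5 11 12 13 6 7 0 14 15 8 9 16 17 18 19 20 10

Derivation:
Char counts: '$':1, 'a':10, 'b':10
C (first-col start): C('$')=0, C('a')=1, C('b')=11
L[0]='a': occ=0, LF[0]=C('a')+0=1+0=1
L[1]='a': occ=1, LF[1]=C('a')+1=1+1=2
L[2]='a': occ=2, LF[2]=C('a')+2=1+2=3
L[3]='a': occ=3, LF[3]=C('a')+3=1+3=4
L[4]='a': occ=4, LF[4]=C('a')+4=1+4=5
L[5]='b': occ=0, LF[5]=C('b')+0=11+0=11
L[6]='b': occ=1, LF[6]=C('b')+1=11+1=12
L[7]='b': occ=2, LF[7]=C('b')+2=11+2=13
L[8]='a': occ=5, LF[8]=C('a')+5=1+5=6
L[9]='a': occ=6, LF[9]=C('a')+6=1+6=7
L[10]='$': occ=0, LF[10]=C('$')+0=0+0=0
L[11]='b': occ=3, LF[11]=C('b')+3=11+3=14
L[12]='b': occ=4, LF[12]=C('b')+4=11+4=15
L[13]='a': occ=7, LF[13]=C('a')+7=1+7=8
L[14]='a': occ=8, LF[14]=C('a')+8=1+8=9
L[15]='b': occ=5, LF[15]=C('b')+5=11+5=16
L[16]='b': occ=6, LF[16]=C('b')+6=11+6=17
L[17]='b': occ=7, LF[17]=C('b')+7=11+7=18
L[18]='b': occ=8, LF[18]=C('b')+8=11+8=19
L[19]='b': occ=9, LF[19]=C('b')+9=11+9=20
L[20]='a': occ=9, LF[20]=C('a')+9=1+9=10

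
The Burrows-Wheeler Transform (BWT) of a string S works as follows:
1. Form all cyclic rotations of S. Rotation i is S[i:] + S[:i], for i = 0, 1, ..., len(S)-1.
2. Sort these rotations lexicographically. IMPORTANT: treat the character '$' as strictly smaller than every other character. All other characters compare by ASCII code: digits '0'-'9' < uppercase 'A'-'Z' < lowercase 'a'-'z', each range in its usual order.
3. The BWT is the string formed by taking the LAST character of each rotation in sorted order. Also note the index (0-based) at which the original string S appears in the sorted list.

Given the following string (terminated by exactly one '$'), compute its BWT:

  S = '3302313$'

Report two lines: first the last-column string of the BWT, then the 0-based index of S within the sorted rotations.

Answer: 3330132$
7

Derivation:
All 8 rotations (rotation i = S[i:]+S[:i]):
  rot[0] = 3302313$
  rot[1] = 302313$3
  rot[2] = 02313$33
  rot[3] = 2313$330
  rot[4] = 313$3302
  rot[5] = 13$33023
  rot[6] = 3$330231
  rot[7] = $3302313
Sorted (with $ < everything):
  sorted[0] = $3302313  (last char: '3')
  sorted[1] = 02313$33  (last char: '3')
  sorted[2] = 13$33023  (last char: '3')
  sorted[3] = 2313$330  (last char: '0')
  sorted[4] = 3$330231  (last char: '1')
  sorted[5] = 302313$3  (last char: '3')
  sorted[6] = 313$3302  (last char: '2')
  sorted[7] = 3302313$  (last char: '$')
Last column: 3330132$
Original string S is at sorted index 7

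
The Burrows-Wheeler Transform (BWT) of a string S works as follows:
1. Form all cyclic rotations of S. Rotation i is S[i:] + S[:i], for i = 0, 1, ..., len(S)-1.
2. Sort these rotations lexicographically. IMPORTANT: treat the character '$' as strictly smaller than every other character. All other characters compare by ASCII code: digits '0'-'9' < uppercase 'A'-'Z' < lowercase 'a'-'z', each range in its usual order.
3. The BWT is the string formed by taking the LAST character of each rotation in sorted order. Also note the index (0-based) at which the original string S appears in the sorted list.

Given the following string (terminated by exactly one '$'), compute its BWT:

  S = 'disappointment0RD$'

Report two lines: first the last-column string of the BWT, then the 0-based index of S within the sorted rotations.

All 18 rotations (rotation i = S[i:]+S[:i]):
  rot[0] = disappointment0RD$
  rot[1] = isappointment0RD$d
  rot[2] = sappointment0RD$di
  rot[3] = appointment0RD$dis
  rot[4] = ppointment0RD$disa
  rot[5] = pointment0RD$disap
  rot[6] = ointment0RD$disapp
  rot[7] = intment0RD$disappo
  rot[8] = ntment0RD$disappoi
  rot[9] = tment0RD$disappoin
  rot[10] = ment0RD$disappoint
  rot[11] = ent0RD$disappointm
  rot[12] = nt0RD$disappointme
  rot[13] = t0RD$disappointmen
  rot[14] = 0RD$disappointment
  rot[15] = RD$disappointment0
  rot[16] = D$disappointment0R
  rot[17] = $disappointment0RD
Sorted (with $ < everything):
  sorted[0] = $disappointment0RD  (last char: 'D')
  sorted[1] = 0RD$disappointment  (last char: 't')
  sorted[2] = D$disappointment0R  (last char: 'R')
  sorted[3] = RD$disappointment0  (last char: '0')
  sorted[4] = appointment0RD$dis  (last char: 's')
  sorted[5] = disappointment0RD$  (last char: '$')
  sorted[6] = ent0RD$disappointm  (last char: 'm')
  sorted[7] = intment0RD$disappo  (last char: 'o')
  sorted[8] = isappointment0RD$d  (last char: 'd')
  sorted[9] = ment0RD$disappoint  (last char: 't')
  sorted[10] = nt0RD$disappointme  (last char: 'e')
  sorted[11] = ntment0RD$disappoi  (last char: 'i')
  sorted[12] = ointment0RD$disapp  (last char: 'p')
  sorted[13] = pointment0RD$disap  (last char: 'p')
  sorted[14] = ppointment0RD$disa  (last char: 'a')
  sorted[15] = sappointment0RD$di  (last char: 'i')
  sorted[16] = t0RD$disappointmen  (last char: 'n')
  sorted[17] = tment0RD$disappoin  (last char: 'n')
Last column: DtR0s$modteippainn
Original string S is at sorted index 5

Answer: DtR0s$modteippainn
5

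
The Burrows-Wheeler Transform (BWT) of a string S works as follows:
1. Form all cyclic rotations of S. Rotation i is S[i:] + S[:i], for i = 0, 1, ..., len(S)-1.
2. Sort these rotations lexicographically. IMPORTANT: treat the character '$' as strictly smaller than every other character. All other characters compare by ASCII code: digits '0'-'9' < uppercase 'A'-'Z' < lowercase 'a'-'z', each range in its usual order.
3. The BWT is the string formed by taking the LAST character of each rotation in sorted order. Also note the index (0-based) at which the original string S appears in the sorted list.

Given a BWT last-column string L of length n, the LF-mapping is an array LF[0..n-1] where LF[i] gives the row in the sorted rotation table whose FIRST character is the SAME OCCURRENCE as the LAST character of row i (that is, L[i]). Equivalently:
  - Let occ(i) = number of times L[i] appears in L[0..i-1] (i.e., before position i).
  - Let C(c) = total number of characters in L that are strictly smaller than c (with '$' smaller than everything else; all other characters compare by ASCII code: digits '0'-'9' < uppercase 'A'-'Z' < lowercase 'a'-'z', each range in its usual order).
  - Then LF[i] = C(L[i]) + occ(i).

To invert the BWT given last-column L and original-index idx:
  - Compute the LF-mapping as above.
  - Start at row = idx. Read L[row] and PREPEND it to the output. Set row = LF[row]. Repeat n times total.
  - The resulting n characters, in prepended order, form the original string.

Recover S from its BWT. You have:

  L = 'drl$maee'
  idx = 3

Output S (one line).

LF mapping: 2 7 5 0 6 1 3 4
Walk LF starting at row 3, prepending L[row]:
  step 1: row=3, L[3]='$', prepend. Next row=LF[3]=0
  step 2: row=0, L[0]='d', prepend. Next row=LF[0]=2
  step 3: row=2, L[2]='l', prepend. Next row=LF[2]=5
  step 4: row=5, L[5]='a', prepend. Next row=LF[5]=1
  step 5: row=1, L[1]='r', prepend. Next row=LF[1]=7
  step 6: row=7, L[7]='e', prepend. Next row=LF[7]=4
  step 7: row=4, L[4]='m', prepend. Next row=LF[4]=6
  step 8: row=6, L[6]='e', prepend. Next row=LF[6]=3
Reversed output: emerald$

Answer: emerald$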